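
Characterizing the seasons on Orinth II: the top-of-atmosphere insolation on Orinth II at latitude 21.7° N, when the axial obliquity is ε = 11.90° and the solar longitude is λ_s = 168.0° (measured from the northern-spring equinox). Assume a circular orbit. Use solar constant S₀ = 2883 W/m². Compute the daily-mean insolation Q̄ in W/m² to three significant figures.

Q̄ ≈ 875 W/m²

Solar declination: sin δ = sin ε · sin λ_s = sin 11.90° × sin 168.0° = 0.04287, so δ = +2.457°.
cos H₀ = −tan(+21.7°) tan(+2.457°) = -0.0171, H₀ = 1.5879 rad.
Bracket: H₀ sin φ sin δ + cos φ cos δ sin H₀ = 1.5879×0.36975×0.04287 + 0.92913×0.99908×0.99985 = 0.025170 + 0.928136 = 0.953306.
Q̄ = (S₀/π) × [bracket] = (2883/π) × 0.953306 = 874.8 W/m².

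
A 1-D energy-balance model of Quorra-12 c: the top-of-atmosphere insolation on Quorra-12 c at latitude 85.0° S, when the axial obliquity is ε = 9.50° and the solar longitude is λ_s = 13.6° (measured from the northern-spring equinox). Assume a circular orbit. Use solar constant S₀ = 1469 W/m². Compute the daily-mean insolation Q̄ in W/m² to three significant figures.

Solar declination: sin δ = sin ε · sin λ_s = sin 9.50° × sin 13.6° = 0.03881, so δ = +2.224°.
cos H₀ = −tan(-85.0°) tan(+2.224°) = 0.4439, H₀ = 1.1108 rad.
Bracket: H₀ sin φ sin δ + cos φ cos δ sin H₀ = 1.1108×-0.99619×0.03881 + 0.08716×0.99925×0.89606 = -0.042946 + 0.078042 = 0.035096.
Q̄ = (S₀/π) × [bracket] = (1469/π) × 0.035096 = 16.41 W/m².

Q̄ ≈ 16.4 W/m²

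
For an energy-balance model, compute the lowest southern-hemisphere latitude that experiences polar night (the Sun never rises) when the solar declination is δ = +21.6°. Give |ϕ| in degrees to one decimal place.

Polar night requires cos h₀ = −tan ϕ tan δ ≥ 1, i.e. tan ϕ tan δ ≤ −1.
The boundary is |tan ϕ| · |tan δ| = 1, so |ϕ| = 90° − |δ| = 90° − 21.6° = 68.4° in the southern hemisphere.

|ϕ| = 68.4°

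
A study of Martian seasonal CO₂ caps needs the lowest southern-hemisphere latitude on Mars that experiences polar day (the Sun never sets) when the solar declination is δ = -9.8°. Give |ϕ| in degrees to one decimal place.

|ϕ| = 80.2°

Polar day requires cos h₀ = −tan ϕ tan δ ≤ −1, i.e. tan ϕ tan δ ≥ 1.
The boundary is |tan ϕ| · |tan δ| = 1, so |ϕ| = 90° − |δ| = 90° − 9.8° = 80.2° in the southern hemisphere.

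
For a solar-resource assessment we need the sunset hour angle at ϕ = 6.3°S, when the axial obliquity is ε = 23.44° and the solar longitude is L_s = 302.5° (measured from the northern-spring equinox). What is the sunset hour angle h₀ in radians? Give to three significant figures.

h₀ = 1.61 rad

Solar declination: sin δ = sin ε · sin L_s = sin 23.44° × sin 302.5° = -0.33549, so δ = -19.602°.
cos h₀ = −tan ϕ · tan δ = −tan(-6.3°) × tan(-19.602°) = -0.0393, so h₀ = 1.6101 rad = 92.25°.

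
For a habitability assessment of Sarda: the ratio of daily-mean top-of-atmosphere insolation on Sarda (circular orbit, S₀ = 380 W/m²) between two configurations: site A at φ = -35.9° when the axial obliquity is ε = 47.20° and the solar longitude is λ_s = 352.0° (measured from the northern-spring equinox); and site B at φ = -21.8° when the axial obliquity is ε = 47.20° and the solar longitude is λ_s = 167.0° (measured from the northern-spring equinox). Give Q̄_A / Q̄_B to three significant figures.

Q̄_A / Q̄_B ≈ 1.10

— Configuration A (φ=-35.9°):
Solar declination: sin δ = sin ε · sin λ_s = sin 47.20° × sin 352.0° = -0.10212, so δ = -5.861°.
cos H₀ = −tan(-35.9°) tan(-5.861°) = -0.0743, H₀ = 1.6452 rad.
Bracket: H₀ sin φ sin δ + cos φ cos δ sin H₀ = 1.6452×-0.58637×-0.10212 + 0.81004×0.99477×0.99724 = 0.098515 + 0.803579 = 0.902094.
Q̄ = (S₀/π) × [bracket] = (380/π) × 0.902094 = 109.12 W/m².
— Configuration B (φ=-21.8°):
Solar declination: sin δ = sin ε · sin λ_s = sin 47.20° × sin 167.0° = 0.16505, so δ = +9.500°.
cos H₀ = −tan(-21.8°) tan(+9.500°) = 0.0669, H₀ = 1.5038 rad.
Bracket: H₀ sin φ sin δ + cos φ cos δ sin H₀ = 1.5038×-0.37137×0.16505 + 0.92849×0.98628×0.99776 = -0.092175 + 0.913700 = 0.821525.
Q̄ = (S₀/π) × [bracket] = (380/π) × 0.821525 = 99.370 W/m².
Ratio Q̄_A / Q̄_B = 109.12 / 99.370 = 1.098.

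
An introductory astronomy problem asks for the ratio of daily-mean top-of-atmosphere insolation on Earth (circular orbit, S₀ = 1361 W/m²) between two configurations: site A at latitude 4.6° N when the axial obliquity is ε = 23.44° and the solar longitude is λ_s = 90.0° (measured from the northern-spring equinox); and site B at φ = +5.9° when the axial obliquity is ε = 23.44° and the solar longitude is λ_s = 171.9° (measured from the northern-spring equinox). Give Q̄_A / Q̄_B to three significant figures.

— Configuration A (φ=+4.6°):
Solar declination: sin δ = sin ε · sin λ_s = sin 23.44° × sin 90.0° = 0.39779, so δ = +23.440°.
cos H₀ = −tan(+4.6°) tan(+23.440°) = -0.0349, H₀ = 1.6057 rad.
Bracket: H₀ sin φ sin δ + cos φ cos δ sin H₀ = 1.6057×0.08020×0.39779 + 0.99678×0.91748×0.99939 = 0.051226 + 0.913968 = 0.965194.
Q̄ = (S₀/π) × [bracket] = (1361/π) × 0.965194 = 418.14 W/m².
— Configuration B (φ=+5.9°):
Solar declination: sin δ = sin ε · sin λ_s = sin 23.44° × sin 171.9° = 0.05605, so δ = +3.213°.
cos H₀ = −tan(+5.9°) tan(+3.213°) = -0.0058, H₀ = 1.5766 rad.
Bracket: H₀ sin φ sin δ + cos φ cos δ sin H₀ = 1.5766×0.10279×0.05605 + 0.99470×0.99843×0.99998 = 0.009083 + 0.993118 = 1.002201.
Q̄ = (S₀/π) × [bracket] = (1361/π) × 1.002201 = 434.17 W/m².
Ratio Q̄_A / Q̄_B = 418.14 / 434.17 = 0.9631.

Q̄_A / Q̄_B ≈ 0.963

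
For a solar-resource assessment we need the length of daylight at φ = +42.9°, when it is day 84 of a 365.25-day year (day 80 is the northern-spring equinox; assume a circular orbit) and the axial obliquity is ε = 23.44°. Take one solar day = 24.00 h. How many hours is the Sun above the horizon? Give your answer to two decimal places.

12.19 h

Solar longitude: λ_s = 360° × (84 − 80)/365.25 = 3.943°.
sin δ = sin 23.44° × sin 3.943° = 0.02735, so δ = +1.567°.
cos H₀ = −tan φ · tan δ = −tan(+42.9°) × tan(+1.567°) = -0.0254, so H₀ = 1.5962 rad = 91.46°.
Daylight = 2H₀/(2π) × 24.00 h = (1.5962/π) × 24.00 = 12.19 h.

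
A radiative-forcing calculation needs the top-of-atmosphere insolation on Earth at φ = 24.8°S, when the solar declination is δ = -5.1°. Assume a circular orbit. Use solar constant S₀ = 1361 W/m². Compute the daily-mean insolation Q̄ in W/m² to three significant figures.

Q̄ ≈ 417 W/m²

cos H₀ = −tan(-24.8°) tan(-5.100°) = -0.0412, H₀ = 1.6120 rad.
Bracket: H₀ sin φ sin δ + cos φ cos δ sin H₀ = 1.6120×-0.41945×-0.08889 + 0.90778×0.99604×0.99915 = 0.060103 + 0.903417 = 0.963520.
Q̄ = (S₀/π) × [bracket] = (1361/π) × 0.963520 = 417.4 W/m².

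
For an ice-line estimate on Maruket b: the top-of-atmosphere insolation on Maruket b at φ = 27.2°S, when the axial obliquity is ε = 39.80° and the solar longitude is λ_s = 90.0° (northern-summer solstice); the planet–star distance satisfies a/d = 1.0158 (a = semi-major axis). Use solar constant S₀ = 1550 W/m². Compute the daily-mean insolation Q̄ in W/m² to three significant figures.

Q̄ ≈ 146 W/m²

Solar declination: sin δ = sin ε · sin λ_s = sin 39.80° × sin 90.0° = 0.64011, so δ = +39.800°.
cos H₀ = −tan(-27.2°) tan(+39.800°) = 0.4282, H₀ = 1.1283 rad.
Bracket: H₀ sin φ sin δ + cos φ cos δ sin H₀ = 1.1283×-0.45710×0.64011 + 0.88942×0.76828×0.90369 = -0.330134 + 0.617513 = 0.287379.
Inverse-square distance factor (a/d)² = 1.0158² = 1.031850.
Q̄ = (S₀/π) × 1.031850 × [bracket] = (1550/π) × 1.031850 × 0.287379 = 146.3 W/m².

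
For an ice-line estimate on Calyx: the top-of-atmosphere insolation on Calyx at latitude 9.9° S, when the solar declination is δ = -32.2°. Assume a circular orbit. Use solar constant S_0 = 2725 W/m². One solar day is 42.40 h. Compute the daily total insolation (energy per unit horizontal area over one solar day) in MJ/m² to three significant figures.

130 MJ/m²

cos h₀ = −tan(-9.9°) tan(-32.200°) = -0.1099, h₀ = 1.6809 rad.
Bracket: h₀ sin ϕ sin δ + cos ϕ cos δ sin h₀ = 1.6809×-0.17193×-0.53288 + 0.98511×0.84619×0.99394 = 0.154001 + 0.828539 = 0.982540.
Q̄ = (S_0/π) × [bracket] = (2725/π) × 0.982540 = 852.25 W/m².
Daily total = Q̄ × 42.40 h × 3600 s/h = 852.25 × 42.40 × 3600 / 10⁶ = 130.1 MJ/m².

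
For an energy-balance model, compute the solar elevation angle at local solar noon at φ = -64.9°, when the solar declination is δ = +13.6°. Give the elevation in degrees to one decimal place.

At local noon the hour angle is zero, so the zenith angle equals |φ − δ| = |-64.9° − (+13.600°)| = 78.500°.
Elevation = 90° − 78.500° = 11.5°.

11.5°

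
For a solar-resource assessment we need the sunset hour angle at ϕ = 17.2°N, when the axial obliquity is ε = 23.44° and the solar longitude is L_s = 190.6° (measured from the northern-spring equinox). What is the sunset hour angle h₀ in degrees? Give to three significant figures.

Solar declination: sin δ = sin ε · sin L_s = sin 23.44° × sin 190.6° = -0.07317, so δ = -4.196°.
cos h₀ = −tan ϕ · tan δ = −tan(+17.2°) × tan(-4.196°) = 0.0227, so h₀ = 1.5481 rad = 88.70°.

h₀ = 88.7°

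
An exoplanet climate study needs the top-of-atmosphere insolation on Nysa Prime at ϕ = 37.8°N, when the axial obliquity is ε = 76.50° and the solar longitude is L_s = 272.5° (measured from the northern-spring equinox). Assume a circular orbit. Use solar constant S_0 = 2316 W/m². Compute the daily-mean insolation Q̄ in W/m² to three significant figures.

Solar declination: sin δ = sin ε · sin L_s = sin 76.50° × sin 272.5° = -0.97144, so δ = -76.275°.
cos h₀ = −tan(+37.8°) tan(-76.275°) = 3.1759 ≥ 1 ⇒ polar night, h₀ = 0 and Q̄ = 0.

Q̄ ≈ 0.00 W/m²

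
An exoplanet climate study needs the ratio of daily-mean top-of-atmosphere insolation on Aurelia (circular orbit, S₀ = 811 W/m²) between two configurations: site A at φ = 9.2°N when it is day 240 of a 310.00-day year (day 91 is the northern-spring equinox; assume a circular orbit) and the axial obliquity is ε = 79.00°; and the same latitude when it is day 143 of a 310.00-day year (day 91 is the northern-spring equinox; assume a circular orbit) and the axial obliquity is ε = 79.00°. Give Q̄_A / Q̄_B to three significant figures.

— Configuration A (φ=+9.2°):
Solar longitude: λ_s = 360° × (240 − 91)/310.00 = 173.032°.
sin δ = sin 79.00° × sin 173.032° = 0.11908, so δ = +6.839°.
cos H₀ = −tan(+9.2°) tan(+6.839°) = -0.0194, H₀ = 1.5902 rad.
Bracket: H₀ sin φ sin δ + cos φ cos δ sin H₀ = 1.5902×0.15988×0.11908 + 0.98714×0.99288×0.99981 = 0.030275 + 0.979925 = 1.010200.
Q̄ = (S₀/π) × [bracket] = (811/π) × 1.010200 = 260.78 W/m².
— Configuration B (φ=+9.2°):
Solar longitude: λ_s = 360° × (143 − 91)/310.00 = 60.387°.
sin δ = sin 79.00° × sin 60.387° = 0.85341, so δ = +58.585°.
cos H₀ = −tan(+9.2°) tan(+58.585°) = -0.2652, H₀ = 1.8392 rad.
Bracket: H₀ sin φ sin δ + cos φ cos δ sin H₀ = 1.8392×0.15988×0.85341 + 0.98714×0.52124×0.96420 = 0.250946 + 0.496116 = 0.747062.
Q̄ = (S₀/π) × [bracket] = (811/π) × 0.747062 = 192.85 W/m².
Ratio Q̄_A / Q̄_B = 260.78 / 192.85 = 1.352.

Q̄_A / Q̄_B ≈ 1.35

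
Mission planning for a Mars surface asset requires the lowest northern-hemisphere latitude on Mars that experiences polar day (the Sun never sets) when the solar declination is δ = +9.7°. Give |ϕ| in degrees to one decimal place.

|ϕ| = 80.3°

Polar day requires cos h₀ = −tan ϕ tan δ ≤ −1, i.e. tan ϕ tan δ ≥ 1.
The boundary is |tan ϕ| · |tan δ| = 1, so |ϕ| = 90° − |δ| = 90° − 9.7° = 80.3° in the northern hemisphere.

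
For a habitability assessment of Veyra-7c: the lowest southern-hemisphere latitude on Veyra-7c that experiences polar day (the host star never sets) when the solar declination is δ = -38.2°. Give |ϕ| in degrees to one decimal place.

|ϕ| = 51.8°

Polar day requires cos h₀ = −tan ϕ tan δ ≤ −1, i.e. tan ϕ tan δ ≥ 1.
The boundary is |tan ϕ| · |tan δ| = 1, so |ϕ| = 90° − |δ| = 90° − 38.2° = 51.8° in the southern hemisphere.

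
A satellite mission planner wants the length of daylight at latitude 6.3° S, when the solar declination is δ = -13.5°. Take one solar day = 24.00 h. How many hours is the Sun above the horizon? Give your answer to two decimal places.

12.20 h

cos H₀ = −tan φ · tan δ = −tan(-6.3°) × tan(-13.500°) = -0.0265, so H₀ = 1.5973 rad = 91.52°.
Daylight = 2H₀/(2π) × 24.00 h = (1.5973/π) × 24.00 = 12.20 h.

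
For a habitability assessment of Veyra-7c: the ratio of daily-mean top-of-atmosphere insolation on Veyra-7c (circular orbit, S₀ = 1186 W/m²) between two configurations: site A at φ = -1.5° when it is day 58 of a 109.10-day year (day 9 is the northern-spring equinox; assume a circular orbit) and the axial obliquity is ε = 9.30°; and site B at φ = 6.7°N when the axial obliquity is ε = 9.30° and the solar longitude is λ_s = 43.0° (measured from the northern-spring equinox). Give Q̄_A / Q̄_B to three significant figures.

— Configuration A (φ=-1.5°):
Solar longitude: λ_s = 360° × (58 − 9)/109.10 = 161.687°.
sin δ = sin 9.30° × sin 161.687° = 0.05078, so δ = +2.911°.
cos H₀ = −tan(-1.5°) tan(+2.911°) = 0.0013, H₀ = 1.5695 rad.
Bracket: H₀ sin φ sin δ + cos φ cos δ sin H₀ = 1.5695×-0.02618×0.05078 + 0.99966×0.99871×1.00000 = -0.002087 + 0.998370 = 0.996283.
Q̄ = (S₀/π) × [bracket] = (1186/π) × 0.996283 = 376.11 W/m².
— Configuration B (φ=+6.7°):
Solar declination: sin δ = sin ε · sin λ_s = sin 9.30° × sin 43.0° = 0.11021, so δ = +6.328°.
cos H₀ = −tan(+6.7°) tan(+6.328°) = -0.0130, H₀ = 1.5838 rad.
Bracket: H₀ sin φ sin δ + cos φ cos δ sin H₀ = 1.5838×0.11667×0.11021 + 0.99317×0.99391×0.99992 = 0.020365 + 0.987043 = 1.007408.
Q̄ = (S₀/π) × [bracket] = (1186/π) × 1.007408 = 380.31 W/m².
Ratio Q̄_A / Q̄_B = 376.11 / 380.31 = 0.9890.

Q̄_A / Q̄_B ≈ 0.989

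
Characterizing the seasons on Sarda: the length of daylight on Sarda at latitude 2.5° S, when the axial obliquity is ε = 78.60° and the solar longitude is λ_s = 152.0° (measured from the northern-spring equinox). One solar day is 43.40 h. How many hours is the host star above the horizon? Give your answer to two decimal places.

21.39 h

Solar declination: sin δ = sin ε · sin λ_s = sin 78.60° × sin 152.0° = 0.46021, so δ = +27.401°.
cos H₀ = −tan φ · tan δ = −tan(-2.5°) × tan(+27.401°) = 0.0226, so H₀ = 1.5482 rad = 88.70°.
Daylight = 2H₀/(2π) × 43.40 h = (1.5482/π) × 43.40 = 21.39 h.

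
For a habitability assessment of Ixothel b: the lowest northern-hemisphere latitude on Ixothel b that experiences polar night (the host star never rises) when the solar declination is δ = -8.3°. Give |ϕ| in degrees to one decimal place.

Polar night requires cos h₀ = −tan ϕ tan δ ≥ 1, i.e. tan ϕ tan δ ≤ −1.
The boundary is |tan ϕ| · |tan δ| = 1, so |ϕ| = 90° − |δ| = 90° − 8.3° = 81.7° in the northern hemisphere.

|ϕ| = 81.7°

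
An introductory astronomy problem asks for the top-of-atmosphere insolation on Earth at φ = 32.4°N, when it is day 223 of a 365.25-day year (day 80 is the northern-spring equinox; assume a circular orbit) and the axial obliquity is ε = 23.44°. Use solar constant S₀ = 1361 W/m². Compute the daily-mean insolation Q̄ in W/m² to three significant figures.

Solar longitude: λ_s = 360° × (223 − 80)/365.25 = 140.945°.
sin δ = sin 23.44° × sin 140.945° = 0.25064, so δ = +14.515°.
cos H₀ = −tan(+32.4°) tan(+14.515°) = -0.1643, H₀ = 1.7358 rad.
Bracket: H₀ sin φ sin δ + cos φ cos δ sin H₀ = 1.7358×0.53583×0.25064 + 0.84433×0.96808×0.98641 = 0.233119 + 0.806271 = 1.039390.
Q̄ = (S₀/π) × [bracket] = (1361/π) × 1.039390 = 450.3 W/m².

Q̄ ≈ 450 W/m²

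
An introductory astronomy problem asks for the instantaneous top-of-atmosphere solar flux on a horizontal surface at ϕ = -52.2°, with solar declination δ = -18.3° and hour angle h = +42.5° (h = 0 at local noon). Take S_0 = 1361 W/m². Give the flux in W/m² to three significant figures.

922 W/m²

cos θ_z = sin ϕ sin δ + cos ϕ cos δ cos h = 0.248103 + 0.429029 = 0.677132.
Flux = S_0 · cos θ_z = 1361 × 0.677132 = 921.6 W/m².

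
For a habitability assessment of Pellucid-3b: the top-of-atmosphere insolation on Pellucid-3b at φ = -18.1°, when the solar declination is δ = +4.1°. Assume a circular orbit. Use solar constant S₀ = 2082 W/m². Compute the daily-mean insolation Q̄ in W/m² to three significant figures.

Q̄ ≈ 605 W/m²

cos H₀ = −tan(-18.1°) tan(+4.100°) = 0.0234, H₀ = 1.5474 rad.
Bracket: H₀ sin φ sin δ + cos φ cos δ sin H₀ = 1.5474×-0.31068×0.07150 + 0.95052×0.99744×0.99973 = -0.034373 + 0.947831 = 0.913458.
Q̄ = (S₀/π) × [bracket] = (2082/π) × 0.913458 = 605.4 W/m².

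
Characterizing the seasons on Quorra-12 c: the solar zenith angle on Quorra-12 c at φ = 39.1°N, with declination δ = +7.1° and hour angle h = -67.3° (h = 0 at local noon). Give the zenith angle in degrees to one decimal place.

cos θ_z = sin φ sin δ + cos φ cos δ cos h = 0.077952 + 0.297185 = 0.375137.
θ_z = arccos(0.375137) = 68.0°.

θ_z = 68.0°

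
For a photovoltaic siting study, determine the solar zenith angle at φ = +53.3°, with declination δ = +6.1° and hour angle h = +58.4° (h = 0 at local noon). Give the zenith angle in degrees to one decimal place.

θ_z = 66.6°

cos θ_z = sin φ sin δ + cos φ cos δ cos h = 0.085200 + 0.311374 = 0.396574.
θ_z = arccos(0.396574) = 66.6°.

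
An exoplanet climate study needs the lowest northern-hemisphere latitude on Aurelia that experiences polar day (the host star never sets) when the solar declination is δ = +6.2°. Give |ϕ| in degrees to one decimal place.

|ϕ| = 83.8°

Polar day requires cos h₀ = −tan ϕ tan δ ≤ −1, i.e. tan ϕ tan δ ≥ 1.
The boundary is |tan ϕ| · |tan δ| = 1, so |ϕ| = 90° − |δ| = 90° − 6.2° = 83.8° in the northern hemisphere.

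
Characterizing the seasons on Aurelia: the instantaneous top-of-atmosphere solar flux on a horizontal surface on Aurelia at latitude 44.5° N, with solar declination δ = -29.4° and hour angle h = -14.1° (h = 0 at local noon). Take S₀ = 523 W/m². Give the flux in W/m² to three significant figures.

cos θ_z = sin φ sin δ + cos φ cos δ cos h = -0.344079 + 0.602672 = 0.258593.
Flux = S₀ · cos θ_z = 523 × 0.258593 = 135.2 W/m².

135 W/m²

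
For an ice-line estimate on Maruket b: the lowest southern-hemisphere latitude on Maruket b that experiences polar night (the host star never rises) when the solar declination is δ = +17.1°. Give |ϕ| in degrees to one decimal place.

|ϕ| = 72.9°

Polar night requires cos h₀ = −tan ϕ tan δ ≥ 1, i.e. tan ϕ tan δ ≤ −1.
The boundary is |tan ϕ| · |tan δ| = 1, so |ϕ| = 90° − |δ| = 90° − 17.1° = 72.9° in the southern hemisphere.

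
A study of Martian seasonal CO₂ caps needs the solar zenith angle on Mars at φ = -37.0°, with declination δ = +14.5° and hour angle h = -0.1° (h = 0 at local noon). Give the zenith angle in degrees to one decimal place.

cos θ_z = sin φ sin δ + cos φ cos δ cos h = -0.150682 + 0.773196 = 0.622514.
θ_z = arccos(0.622514) = 51.5°.

θ_z = 51.5°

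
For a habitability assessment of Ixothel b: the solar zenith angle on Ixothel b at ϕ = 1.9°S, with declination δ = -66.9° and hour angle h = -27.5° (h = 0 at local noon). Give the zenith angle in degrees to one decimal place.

θ_z = 67.8°

cos θ_z = sin ϕ sin δ + cos ϕ cos δ cos h = 0.030497 + 0.347816 = 0.378313.
θ_z = arccos(0.378313) = 67.8°.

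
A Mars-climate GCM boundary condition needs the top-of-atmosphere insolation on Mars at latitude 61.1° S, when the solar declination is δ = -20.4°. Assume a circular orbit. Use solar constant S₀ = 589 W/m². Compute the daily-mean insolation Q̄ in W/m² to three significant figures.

Q̄ ≈ 195 W/m²

cos H₀ = −tan(-61.1°) tan(-20.400°) = -0.6737, H₀ = 2.3100 rad.
Bracket: H₀ sin φ sin δ + cos φ cos δ sin H₀ = 2.3100×-0.87546×-0.34857 + 0.48328×0.93728×0.73901 = 0.704918 + 0.334748 = 1.039666.
Q̄ = (S₀/π) × [bracket] = (589/π) × 1.039666 = 194.9 W/m².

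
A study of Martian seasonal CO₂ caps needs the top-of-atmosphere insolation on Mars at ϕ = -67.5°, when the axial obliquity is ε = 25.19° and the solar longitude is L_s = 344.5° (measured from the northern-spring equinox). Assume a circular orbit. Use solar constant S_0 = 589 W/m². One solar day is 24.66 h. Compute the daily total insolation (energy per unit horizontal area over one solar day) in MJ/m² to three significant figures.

9.32 MJ/m²

Solar declination: sin δ = sin ε · sin L_s = sin 25.19° × sin 344.5° = -0.11374, so δ = -6.531°.
cos h₀ = −tan(-67.5°) tan(-6.531°) = -0.2764, h₀ = 1.8508 rad.
Bracket: h₀ sin ϕ sin δ + cos ϕ cos δ sin h₀ = 1.8508×-0.92388×-0.11374 + 0.38268×0.99351×0.96104 = 0.194486 + 0.365384 = 0.559870.
Q̄ = (S_0/π) × [bracket] = (589/π) × 0.559870 = 104.97 W/m².
Daily total = Q̄ × 24.66 h × 3600 s/h = 104.97 × 24.66 × 3600 / 10⁶ = 9.319 MJ/m².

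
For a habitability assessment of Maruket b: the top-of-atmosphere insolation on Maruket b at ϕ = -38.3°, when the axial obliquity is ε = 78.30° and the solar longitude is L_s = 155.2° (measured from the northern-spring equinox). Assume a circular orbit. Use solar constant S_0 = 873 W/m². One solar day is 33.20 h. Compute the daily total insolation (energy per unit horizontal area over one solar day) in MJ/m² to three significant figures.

Solar declination: sin δ = sin ε · sin L_s = sin 78.30° × sin 155.2° = 0.41074, so δ = +24.251°.
cos h₀ = −tan(-38.3°) tan(+24.251°) = 0.3558, h₀ = 1.2071 rad.
Bracket: h₀ sin ϕ sin δ + cos ϕ cos δ sin h₀ = 1.2071×-0.61978×0.41074 + 0.78478×0.91175×0.93457 = -0.307290 + 0.668706 = 0.361416.
Q̄ = (S_0/π) × [bracket] = (873/π) × 0.361416 = 100.43 W/m².
Daily total = Q̄ × 33.20 h × 3600 s/h = 100.43 × 33.20 × 3600 / 10⁶ = 12.00 MJ/m².

12.0 MJ/m²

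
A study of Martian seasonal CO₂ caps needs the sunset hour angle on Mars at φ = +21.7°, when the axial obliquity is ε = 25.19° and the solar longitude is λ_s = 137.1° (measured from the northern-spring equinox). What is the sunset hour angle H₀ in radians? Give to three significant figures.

H₀ = 1.69 rad

Solar declination: sin δ = sin ε · sin λ_s = sin 25.19° × sin 137.1° = 0.28973, so δ = +16.842°.
cos H₀ = −tan φ · tan δ = −tan(+21.7°) × tan(+16.842°) = -0.1205, so H₀ = 1.6916 rad = 96.92°.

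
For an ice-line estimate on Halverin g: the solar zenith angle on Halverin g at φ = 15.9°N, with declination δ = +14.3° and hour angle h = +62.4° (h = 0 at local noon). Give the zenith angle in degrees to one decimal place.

cos θ_z = sin φ sin δ + cos φ cos δ cos h = 0.067668 + 0.431765 = 0.499433.
θ_z = arccos(0.499433) = 60.0°.

θ_z = 60.0°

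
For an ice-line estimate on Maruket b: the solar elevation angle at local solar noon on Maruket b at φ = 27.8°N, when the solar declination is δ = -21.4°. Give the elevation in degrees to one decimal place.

At local noon the hour angle is zero, so the zenith angle equals |φ − δ| = |+27.8° − (-21.400°)| = 49.200°.
Elevation = 90° − 49.200° = 40.8°.

40.8°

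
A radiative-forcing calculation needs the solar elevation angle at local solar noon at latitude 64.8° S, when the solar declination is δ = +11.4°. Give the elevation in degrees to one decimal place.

13.8°

At local noon the hour angle is zero, so the zenith angle equals |φ − δ| = |-64.8° − (+11.400°)| = 76.200°.
Elevation = 90° − 76.200° = 13.8°.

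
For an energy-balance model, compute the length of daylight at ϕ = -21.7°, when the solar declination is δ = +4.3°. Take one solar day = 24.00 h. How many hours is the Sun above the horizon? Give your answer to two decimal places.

cos h₀ = −tan ϕ · tan δ = −tan(-21.7°) × tan(+4.300°) = 0.0299, so h₀ = 1.5409 rad = 88.29°.
Daylight = 2h₀/(2π) × 24.00 h = (1.5409/π) × 24.00 = 11.77 h.

11.77 h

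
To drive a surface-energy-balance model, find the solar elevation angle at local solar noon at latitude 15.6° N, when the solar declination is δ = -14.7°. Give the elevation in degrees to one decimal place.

59.7°

At local noon the hour angle is zero, so the zenith angle equals |ϕ − δ| = |+15.6° − (-14.700°)| = 30.300°.
Elevation = 90° − 30.300° = 59.7°.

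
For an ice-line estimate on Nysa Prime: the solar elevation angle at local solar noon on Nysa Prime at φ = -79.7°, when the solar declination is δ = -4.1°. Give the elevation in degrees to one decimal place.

14.4°

At local noon the hour angle is zero, so the zenith angle equals |φ − δ| = |-79.7° − (-4.100°)| = 75.600°.
Elevation = 90° − 75.600° = 14.4°.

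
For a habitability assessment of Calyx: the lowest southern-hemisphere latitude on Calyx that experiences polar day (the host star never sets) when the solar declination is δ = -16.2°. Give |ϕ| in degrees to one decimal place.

Polar day requires cos h₀ = −tan ϕ tan δ ≤ −1, i.e. tan ϕ tan δ ≥ 1.
The boundary is |tan ϕ| · |tan δ| = 1, so |ϕ| = 90° − |δ| = 90° − 16.2° = 73.8° in the southern hemisphere.

|ϕ| = 73.8°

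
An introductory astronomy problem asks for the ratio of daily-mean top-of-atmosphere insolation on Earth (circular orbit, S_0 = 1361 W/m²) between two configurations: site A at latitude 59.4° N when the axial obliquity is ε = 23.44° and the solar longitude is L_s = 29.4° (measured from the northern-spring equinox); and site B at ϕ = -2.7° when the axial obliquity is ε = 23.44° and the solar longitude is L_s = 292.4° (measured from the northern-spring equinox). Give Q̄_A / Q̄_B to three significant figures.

— Configuration A (ϕ=+59.4°):
Solar declination: sin δ = sin ε · sin L_s = sin 23.44° × sin 29.4° = 0.19528, so δ = +11.261°.
cos h₀ = −tan(+59.4°) tan(+11.261°) = -0.3367, h₀ = 1.9142 rad.
Bracket: h₀ sin ϕ sin δ + cos ϕ cos δ sin h₀ = 1.9142×0.86074×0.19528 + 0.50904×0.98075×0.94162 = 0.321749 + 0.470095 = 0.791844.
Q̄ = (S_0/π) × [bracket] = (1361/π) × 0.791844 = 343.04 W/m².
— Configuration B (ϕ=-2.7°):
Solar declination: sin δ = sin ε · sin L_s = sin 23.44° × sin 292.4° = -0.36777, so δ = -21.578°.
cos h₀ = −tan(-2.7°) tan(-21.578°) = -0.0187, h₀ = 1.5894 rad.
Bracket: h₀ sin ϕ sin δ + cos ϕ cos δ sin h₀ = 1.5894×-0.04711×-0.36777 + 0.99889×0.92992×0.99983 = 0.027537 + 0.928730 = 0.956267.
Q̄ = (S_0/π) × [bracket] = (1361/π) × 0.956267 = 414.27 W/m².
Ratio Q̄_A / Q̄_B = 343.04 / 414.27 = 0.8281.

Q̄_A / Q̄_B ≈ 0.828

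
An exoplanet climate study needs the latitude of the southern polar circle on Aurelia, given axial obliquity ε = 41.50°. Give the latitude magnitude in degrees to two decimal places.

The polar circle is the lowest latitude that experiences at least one full rotation of continuous darkness at the northern-summer solstice; it lies at |φ| = 90° − ε = 90° − 41.50° = 48.50°.

48.50°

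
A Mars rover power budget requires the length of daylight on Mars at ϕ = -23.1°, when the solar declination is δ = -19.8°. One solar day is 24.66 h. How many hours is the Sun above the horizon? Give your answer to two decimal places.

13.54 h

cos h₀ = −tan ϕ · tan δ = −tan(-23.1°) × tan(-19.800°) = -0.1536, so h₀ = 1.7250 rad = 98.83°.
Daylight = 2h₀/(2π) × 24.66 h = (1.7250/π) × 24.66 = 13.54 h.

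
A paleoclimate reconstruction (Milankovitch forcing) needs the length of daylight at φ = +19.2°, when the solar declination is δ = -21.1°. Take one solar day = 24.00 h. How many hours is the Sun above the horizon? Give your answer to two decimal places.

cos H₀ = −tan φ · tan δ = −tan(+19.2°) × tan(-21.100°) = 0.1344, so H₀ = 1.4360 rad = 82.28°.
Daylight = 2H₀/(2π) × 24.00 h = (1.4360/π) × 24.00 = 10.97 h.

10.97 h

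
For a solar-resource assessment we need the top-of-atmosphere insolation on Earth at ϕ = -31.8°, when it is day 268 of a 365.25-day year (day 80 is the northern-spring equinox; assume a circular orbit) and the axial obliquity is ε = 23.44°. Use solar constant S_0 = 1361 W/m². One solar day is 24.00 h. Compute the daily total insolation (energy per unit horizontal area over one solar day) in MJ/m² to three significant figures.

Solar longitude: L_s = 360° × (268 − 80)/365.25 = 185.298°.
sin δ = sin 23.44° × sin 185.298° = -0.03673, so δ = -2.105°.
cos h₀ = −tan(-31.8°) tan(-2.105°) = -0.0228, h₀ = 1.5936 rad.
Bracket: h₀ sin ϕ sin δ + cos ϕ cos δ sin h₀ = 1.5936×-0.52696×-0.03673 + 0.84989×0.99933×0.99974 = 0.030845 + 0.849100 = 0.879945.
Q̄ = (S_0/π) × [bracket] = (1361/π) × 0.879945 = 381.21 W/m².
Daily total = Q̄ × 24.00 h × 3600 s/h = 381.21 × 24.00 × 3600 / 10⁶ = 32.94 MJ/m².

32.9 MJ/m²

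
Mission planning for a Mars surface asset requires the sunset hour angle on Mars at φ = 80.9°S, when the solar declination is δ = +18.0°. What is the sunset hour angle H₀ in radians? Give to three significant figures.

H₀ = 0.00 rad

cos H₀ = −tan φ · tan δ = 2.0285 ≥ 1, so the Sun never rises (polar night) and H₀ = 0.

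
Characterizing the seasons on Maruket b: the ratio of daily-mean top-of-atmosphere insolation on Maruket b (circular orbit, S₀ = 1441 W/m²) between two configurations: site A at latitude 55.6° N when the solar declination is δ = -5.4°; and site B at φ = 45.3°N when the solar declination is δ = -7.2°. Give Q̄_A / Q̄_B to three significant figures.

— Configuration A (φ=+55.6°):
cos H₀ = −tan(+55.6°) tan(-5.400°) = 0.1381, H₀ = 1.4323 rad.
Bracket: H₀ sin φ sin δ + cos φ cos δ sin H₀ = 1.4323×0.82511×-0.09411 + 0.56497×0.99556×0.99042 = -0.111220 + 0.557073 = 0.445853.
Q̄ = (S₀/π) × [bracket] = (1441/π) × 0.445853 = 204.51 W/m².
— Configuration B (φ=+45.3°):
cos H₀ = −tan(+45.3°) tan(-7.200°) = 0.1277, H₀ = 1.4428 rad.
Bracket: H₀ sin φ sin δ + cos φ cos δ sin H₀ = 1.4428×0.71080×-0.12533 + 0.70339×0.99211×0.99182 = -0.128531 + 0.692132 = 0.563601.
Q̄ = (S₀/π) × [bracket] = (1441/π) × 0.563601 = 258.52 W/m².
Ratio Q̄_A / Q̄_B = 204.51 / 258.52 = 0.7911.

Q̄_A / Q̄_B ≈ 0.791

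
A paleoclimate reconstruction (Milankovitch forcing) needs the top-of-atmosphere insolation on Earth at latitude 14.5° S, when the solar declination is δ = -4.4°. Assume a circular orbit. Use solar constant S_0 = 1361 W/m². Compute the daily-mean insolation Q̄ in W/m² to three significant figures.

cos h₀ = −tan(-14.5°) tan(-4.400°) = -0.0199, h₀ = 1.5907 rad.
Bracket: h₀ sin ϕ sin δ + cos ϕ cos δ sin h₀ = 1.5907×-0.25038×-0.07672 + 0.96815×0.99705×0.99980 = 0.030556 + 0.965101 = 0.995657.
Q̄ = (S_0/π) × [bracket] = (1361/π) × 0.995657 = 431.3 W/m².

Q̄ ≈ 431 W/m²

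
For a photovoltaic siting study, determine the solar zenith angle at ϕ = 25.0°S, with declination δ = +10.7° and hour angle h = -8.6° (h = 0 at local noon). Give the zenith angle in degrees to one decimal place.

cos θ_z = sin ϕ sin δ + cos ϕ cos δ cos h = -0.078466 + 0.880537 = 0.802071.
θ_z = arccos(0.802071) = 36.7°.

θ_z = 36.7°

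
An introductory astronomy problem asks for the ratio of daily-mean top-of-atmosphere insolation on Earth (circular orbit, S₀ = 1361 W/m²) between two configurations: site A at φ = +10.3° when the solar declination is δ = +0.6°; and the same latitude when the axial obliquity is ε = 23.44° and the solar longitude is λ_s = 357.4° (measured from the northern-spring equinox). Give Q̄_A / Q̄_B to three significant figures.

Q̄_A / Q̄_B ≈ 1.01

— Configuration A (φ=+10.3°):
cos H₀ = −tan(+10.3°) tan(+0.600°) = -0.0019, H₀ = 1.5727 rad.
Bracket: H₀ sin φ sin δ + cos φ cos δ sin H₀ = 1.5727×0.17880×0.01047 + 0.98389×0.99995×1.00000 = 0.002944 + 0.983841 = 0.986785.
Q̄ = (S₀/π) × [bracket] = (1361/π) × 0.986785 = 427.49 W/m².
— Configuration B (φ=+10.3°):
Solar declination: sin δ = sin ε · sin λ_s = sin 23.44° × sin 357.4° = -0.01804, so δ = -1.034°.
cos H₀ = −tan(+10.3°) tan(-1.034°) = 0.0033, H₀ = 1.5675 rad.
Bracket: H₀ sin φ sin δ + cos φ cos δ sin H₀ = 1.5675×0.17880×-0.01804 + 0.98389×0.99984×0.99999 = -0.005056 + 0.983723 = 0.978667.
Q̄ = (S₀/π) × [bracket] = (1361/π) × 0.978667 = 423.98 W/m².
Ratio Q̄_A / Q̄_B = 427.49 / 423.98 = 1.008.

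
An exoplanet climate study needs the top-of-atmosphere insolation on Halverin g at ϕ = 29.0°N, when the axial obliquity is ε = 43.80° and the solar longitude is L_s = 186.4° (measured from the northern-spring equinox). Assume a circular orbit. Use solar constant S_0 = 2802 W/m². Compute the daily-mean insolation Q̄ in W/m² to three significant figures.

Solar declination: sin δ = sin ε · sin L_s = sin 43.80° × sin 186.4° = -0.07715, so δ = -4.425°.
cos h₀ = −tan(+29.0°) tan(-4.425°) = 0.0429, h₀ = 1.5279 rad.
Bracket: h₀ sin ϕ sin δ + cos ϕ cos δ sin h₀ = 1.5279×0.48481×-0.07715 + 0.87462×0.99702×0.99908 = -0.057148 + 0.871211 = 0.814063.
Q̄ = (S_0/π) × [bracket] = (2802/π) × 0.814063 = 726.1 W/m².

Q̄ ≈ 726 W/m²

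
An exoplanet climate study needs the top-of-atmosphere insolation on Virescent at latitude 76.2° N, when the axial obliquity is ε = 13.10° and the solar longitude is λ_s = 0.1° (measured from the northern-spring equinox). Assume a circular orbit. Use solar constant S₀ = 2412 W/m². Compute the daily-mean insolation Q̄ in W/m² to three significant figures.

Q̄ ≈ 184 W/m²

Solar declination: sin δ = sin ε · sin λ_s = sin 13.10° × sin 0.1° = 0.00040, so δ = +0.023°.
cos H₀ = −tan(+76.2°) tan(+0.023°) = -0.0016, H₀ = 1.5724 rad.
Bracket: H₀ sin φ sin δ + cos φ cos δ sin H₀ = 1.5724×0.97113×0.00040 + 0.23853×1.00000×1.00000 = 0.000611 + 0.238530 = 0.239141.
Q̄ = (S₀/π) × [bracket] = (2412/π) × 0.239141 = 183.6 W/m².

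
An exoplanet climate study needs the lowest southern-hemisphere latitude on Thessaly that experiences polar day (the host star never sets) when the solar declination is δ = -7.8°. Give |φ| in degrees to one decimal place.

|φ| = 82.2°

Polar day requires cos H₀ = −tan φ tan δ ≤ −1, i.e. tan φ tan δ ≥ 1.
The boundary is |tan φ| · |tan δ| = 1, so |φ| = 90° − |δ| = 90° − 7.8° = 82.2° in the southern hemisphere.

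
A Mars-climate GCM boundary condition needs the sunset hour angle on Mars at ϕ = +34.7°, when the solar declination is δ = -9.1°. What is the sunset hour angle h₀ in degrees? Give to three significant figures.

h₀ = 83.6°

cos h₀ = −tan ϕ · tan δ = −tan(+34.7°) × tan(-9.100°) = 0.1109, so h₀ = 1.4597 rad = 83.63°.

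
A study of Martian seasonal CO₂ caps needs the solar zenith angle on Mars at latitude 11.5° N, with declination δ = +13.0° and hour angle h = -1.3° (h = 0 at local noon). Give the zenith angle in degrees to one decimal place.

cos θ_z = sin ϕ sin δ + cos ϕ cos δ cos h = 0.044848 + 0.954564 = 0.999412.
θ_z = arccos(0.999412) = 2.0°.

θ_z = 2.0°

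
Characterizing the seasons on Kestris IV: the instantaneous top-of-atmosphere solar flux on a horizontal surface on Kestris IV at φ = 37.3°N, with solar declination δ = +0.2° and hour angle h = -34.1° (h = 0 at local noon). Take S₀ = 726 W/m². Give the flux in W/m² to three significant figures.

cos θ_z = sin φ sin δ + cos φ cos δ cos h = 0.002115 + 0.658696 = 0.660811.
Flux = S₀ · cos θ_z = 726 × 0.660811 = 479.7 W/m².

480 W/m²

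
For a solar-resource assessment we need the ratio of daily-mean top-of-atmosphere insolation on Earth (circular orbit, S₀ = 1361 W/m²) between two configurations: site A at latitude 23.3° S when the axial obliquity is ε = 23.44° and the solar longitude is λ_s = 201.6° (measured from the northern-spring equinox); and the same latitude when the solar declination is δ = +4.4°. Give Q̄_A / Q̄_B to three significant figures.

Q̄_A / Q̄_B ≈ 1.15

— Configuration A (φ=-23.3°):
Solar declination: sin δ = sin ε · sin λ_s = sin 23.44° × sin 201.6° = -0.14644, so δ = -8.420°.
cos H₀ = −tan(-23.3°) tan(-8.420°) = -0.0638, H₀ = 1.6346 rad.
Bracket: H₀ sin φ sin δ + cos φ cos δ sin H₀ = 1.6346×-0.39555×-0.14644 + 0.91845×0.98922×0.99797 = 0.094683 + 0.906705 = 1.001388.
Q̄ = (S₀/π) × [bracket] = (1361/π) × 1.001388 = 433.82 W/m².
— Configuration B (φ=-23.3°):
cos H₀ = −tan(-23.3°) tan(+4.400°) = 0.0331, H₀ = 1.5377 rad.
Bracket: H₀ sin φ sin δ + cos φ cos δ sin H₀ = 1.5377×-0.39555×0.07672 + 0.91845×0.99705×0.99945 = -0.046664 + 0.915237 = 0.868573.
Q̄ = (S₀/π) × [bracket] = (1361/π) × 0.868573 = 376.28 W/m².
Ratio Q̄_A / Q̄_B = 433.82 / 376.28 = 1.153.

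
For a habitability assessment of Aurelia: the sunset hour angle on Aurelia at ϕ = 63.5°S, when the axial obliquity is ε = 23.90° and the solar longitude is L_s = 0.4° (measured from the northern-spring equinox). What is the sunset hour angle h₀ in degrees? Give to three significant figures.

Solar declination: sin δ = sin ε · sin L_s = sin 23.90° × sin 0.4° = 0.00283, so δ = +0.162°.
cos h₀ = −tan ϕ · tan δ = −tan(-63.5°) × tan(+0.162°) = 0.0057, so h₀ = 1.5651 rad = 89.67°.

h₀ = 89.7°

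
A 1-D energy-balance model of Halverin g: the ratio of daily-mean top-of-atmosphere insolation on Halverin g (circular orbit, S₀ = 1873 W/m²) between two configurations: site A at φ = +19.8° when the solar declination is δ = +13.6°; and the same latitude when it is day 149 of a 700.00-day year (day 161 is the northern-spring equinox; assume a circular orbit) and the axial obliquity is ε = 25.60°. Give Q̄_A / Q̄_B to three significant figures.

Q̄_A / Q̄_B ≈ 1.14

— Configuration A (φ=+19.8°):
cos H₀ = −tan(+19.8°) tan(+13.600°) = -0.0871, H₀ = 1.6580 rad.
Bracket: H₀ sin φ sin δ + cos φ cos δ sin H₀ = 1.6580×0.33874×0.23514 + 0.94088×0.97196×0.99620 = 0.132062 + 0.911023 = 1.043085.
Q̄ = (S₀/π) × [bracket] = (1873/π) × 1.043085 = 621.88 W/m².
— Configuration B (φ=+19.8°):
Solar longitude: λ_s = 360° × (149 − 161)/700.00 = -6.171°, i.e. -6.171° + 360° = 353.829°.
sin δ = sin 25.60° × sin 353.829° = -0.04645, so δ = -2.662°.
cos H₀ = −tan(+19.8°) tan(-2.662°) = 0.0167, H₀ = 1.5541 rad.
Bracket: H₀ sin φ sin δ + cos φ cos δ sin H₀ = 1.5541×0.33874×-0.04645 + 0.94088×0.99892×0.99986 = -0.024453 + 0.939732 = 0.915279.
Q̄ = (S₀/π) × [bracket] = (1873/π) × 0.915279 = 545.68 W/m².
Ratio Q̄_A / Q̄_B = 621.88 / 545.68 = 1.140.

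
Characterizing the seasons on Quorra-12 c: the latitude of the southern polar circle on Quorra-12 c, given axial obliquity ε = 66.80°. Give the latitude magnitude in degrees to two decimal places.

The polar circle is the lowest latitude that experiences at least one full rotation of continuous darkness at the northern-summer solstice; it lies at |ϕ| = 90° − ε = 90° − 66.80° = 23.20°.

23.20°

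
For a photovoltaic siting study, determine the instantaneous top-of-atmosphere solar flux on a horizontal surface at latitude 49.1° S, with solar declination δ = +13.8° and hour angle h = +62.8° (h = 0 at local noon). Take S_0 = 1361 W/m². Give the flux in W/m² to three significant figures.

cos θ_z = sin ϕ sin δ + cos ϕ cos δ cos h = -0.180296 + 0.290642 = 0.110346.
Flux = S_0 · cos θ_z = 1361 × 0.110346 = 150.2 W/m².

150 W/m²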